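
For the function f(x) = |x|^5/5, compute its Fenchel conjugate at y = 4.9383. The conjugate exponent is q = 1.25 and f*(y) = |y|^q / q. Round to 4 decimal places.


The conjugate exponent q satisfies 1/p + 1/q = 1.
p = 5, so q = 5/(5 - 1) = 1.25
|y|^q = 4.9383^1.25 = 7.3616
f*(4.9383) = 7.3616 / 1.25 = 5.8893


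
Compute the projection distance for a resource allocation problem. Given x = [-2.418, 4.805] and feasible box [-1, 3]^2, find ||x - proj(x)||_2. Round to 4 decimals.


Project each component onto [-1, 3].
clip(-2.418) = -1.0, clip(4.805) = 3.0
Projection = [-1.0, 3.0]
Squared diffs: [2.0107, 3.258]
Distance = sqrt(5.2687) = 2.2954


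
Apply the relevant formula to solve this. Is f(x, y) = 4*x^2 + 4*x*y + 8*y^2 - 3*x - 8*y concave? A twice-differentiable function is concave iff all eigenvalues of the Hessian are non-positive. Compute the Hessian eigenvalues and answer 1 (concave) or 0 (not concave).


The Hessian of f(x,y) = 4*x^2 + 4*x*y + 8*y^2 - 3*x - 8*y is:
H = [[8, 4], [4, 16]]
Trace = 8 + 16 = 24
Determinant = 8*16 - (4)^2 = 112
Discriminant = (24)^2 - 4*112 = 128.0
Eigenvalues: lambda_1 = 6.3431, lambda_2 = 17.6569
The function is not concave.

0


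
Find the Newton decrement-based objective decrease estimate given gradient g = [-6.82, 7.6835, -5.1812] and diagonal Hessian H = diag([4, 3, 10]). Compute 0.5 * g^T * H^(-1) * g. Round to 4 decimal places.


Step 1: H is diagonal, so H^(-1) * g = [-1.705, 2.5612, -0.5181].
Step 2: g^T H^(-1) g = sum_i g_i^2 / H_ii
  = (-6.82)^2/4 + (7.6835)^2/3 + (-5.1812)^2/10
  = 11.6281 + 19.6787 + 2.6845 = 33.9913
Step 3: Objective decrease = 0.5 * g^T H^(-1) g = 16.9957


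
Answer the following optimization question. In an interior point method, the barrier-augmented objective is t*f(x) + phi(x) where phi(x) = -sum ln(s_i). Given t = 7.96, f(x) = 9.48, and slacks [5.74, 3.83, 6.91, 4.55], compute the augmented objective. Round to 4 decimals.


Step 1: Compute log-barrier.
ln values: [1.7475, 1.3429, 1.933, 1.5151]
phi = -(1.7475 + 1.3429 + 1.933 + 1.5151) = -6.5384
Step 2: Compute augmented objective.
t*f(x) = 7.96*9.48 = 75.4608
Total = 75.4608 - 6.5384 = 68.9224


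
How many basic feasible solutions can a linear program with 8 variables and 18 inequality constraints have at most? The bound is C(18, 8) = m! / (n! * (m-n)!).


Each vertex corresponds to some choice of n active constraints out of m, so the number of vertices is at most C(m, n) = m! / (n!(m-n)!).
m = 18, n = 8
Numerator: 18 * 17 * 16 * 15 * 14 * 13 * 12 * 11
Denominator: 8! = 40320
C(18, 8) = 43758


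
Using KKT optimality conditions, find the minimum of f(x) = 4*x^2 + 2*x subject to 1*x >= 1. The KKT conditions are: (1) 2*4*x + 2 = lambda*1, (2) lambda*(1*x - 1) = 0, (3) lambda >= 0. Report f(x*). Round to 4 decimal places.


Step 1: Try lambda = 0 (constraint inactive).
x_unc = -2/(2*4) = -0.25
Check: 1*-0.25 = -0.25 < 1 -- violated!
Step 2: Constraint must be active: 1*x = 1
x* = 1/1 = 1.0
lambda = (2*4*1.0 + 2)/1 = 10.0
Step 3: Compute optimal value.
f(x*) = 4*1.0^2 + 2*1.0 = 6.0


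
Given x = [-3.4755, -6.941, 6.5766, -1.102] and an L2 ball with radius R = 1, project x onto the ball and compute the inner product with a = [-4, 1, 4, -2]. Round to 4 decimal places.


Step 1: Compute ||x|| (intermediates to 6 decimals).
||x|| = sqrt((-3.4755)^2 + (-6.941)^2 + 6.5766^2 + (-1.102)^2) = 10.233409
Step 2: Project.
Since ||x|| > R, scale = R/||x|| = 1/10.233409 = 0.097719, proj(x) = scale * x
proj(x) = [-0.339622, -0.678268, 0.642659, -0.107686]
Step 3: Dot product.
a^T * proj(x) = -4*(-0.339622) + 1*(-0.678268) + 4*0.642659 - 2*(-0.107686) = 3.4662


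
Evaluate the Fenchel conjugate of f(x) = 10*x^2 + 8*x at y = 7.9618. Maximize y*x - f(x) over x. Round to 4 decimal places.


f*(y) = sup_x {y*x - a*x^2 - b*x} = sup_x {(y-b)*x - a*x^2}
FOC: (y - b) - 2a*x = 0 => x* = (y - b)/(2a)
x* = (7.9618 - 8)/(2*10) = -0.0019
f*(7.9618) = (y-b)^2/(4a) = (7.9618 - 8)^2/(4*10)
= 0.0015/40 = 0.0


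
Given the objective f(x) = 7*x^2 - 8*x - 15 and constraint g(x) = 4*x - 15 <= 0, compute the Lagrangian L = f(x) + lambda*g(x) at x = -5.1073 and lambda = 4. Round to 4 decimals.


Step 1: Evaluate f(x).
f(-5.1073) = 7*(-5.1073)^2 - 8*(-5.1073) - 15 = 208.45
Step 2: Evaluate g(x).
g(-5.1073) = 4*-5.1073 - 15 = -35.4292
Step 3: Compute Lagrangian.
L = 208.45 + 4*-35.4292 = 66.7332


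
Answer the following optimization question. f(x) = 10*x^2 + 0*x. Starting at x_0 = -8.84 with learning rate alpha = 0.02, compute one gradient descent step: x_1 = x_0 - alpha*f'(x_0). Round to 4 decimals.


We compute the gradient at x_0 and apply the update.
f'(x) = 20*x + 0
f'(-8.84) = 20*-8.84 + 0 = -176.8
x_1 = -8.84 - 0.02*-176.8 = -5.304


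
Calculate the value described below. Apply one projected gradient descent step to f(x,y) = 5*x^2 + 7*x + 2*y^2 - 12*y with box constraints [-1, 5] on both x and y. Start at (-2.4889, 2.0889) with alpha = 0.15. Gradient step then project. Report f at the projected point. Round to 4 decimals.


Step 1: Compute gradient at (-2.4889, 2.0889).
grad_x = 2*5*-2.4889 + 7 = -17.889
grad_y = 2*2*2.0889 - 12 = -3.6444
Step 2: Gradient step.
x_raw = -2.4889 - 0.15*-17.889 = 0.1945
y_raw = 2.0889 - 0.15*-3.6444 = 2.6356
Step 3: Project onto [-1, 5].
x_proj = clip(0.1945) = 0.1945
y_proj = clip(2.6356) = 2.6356
Step 4: Evaluate f.
f(0.1945, 2.6356) = -16.1842


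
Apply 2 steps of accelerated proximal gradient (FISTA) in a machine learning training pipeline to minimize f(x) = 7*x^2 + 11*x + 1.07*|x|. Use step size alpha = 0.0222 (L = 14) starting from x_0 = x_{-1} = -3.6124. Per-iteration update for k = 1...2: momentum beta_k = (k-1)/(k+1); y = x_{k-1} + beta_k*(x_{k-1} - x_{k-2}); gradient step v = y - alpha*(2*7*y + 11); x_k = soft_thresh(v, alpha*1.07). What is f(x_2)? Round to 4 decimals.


FISTA on f(x) = 7*x^2 + 11*x + 1.07*|x|
L = 14, alpha = 0.0222
Iteration 1: beta = 0.0, y = -3.6124 + 0.0*(-3.6124 + 3.6124) = -3.6124
  grad(y) = -39.5736, v = y - alpha*grad = -2.7339
  prox(v) = soft_thresh(-2.7339, 0.0238) = -2.7101
Iteration 2: beta = 0.3333, y = -2.7101 + 0.3333*(-2.7101 + 3.6124) = -2.4093
  grad(y) = -22.7309, v = y - alpha*grad = -1.9047
  prox(v) = soft_thresh(-1.9047, 0.0238) = -1.881
f(x_2) = 7*(-1.881)^2 + 11*(-1.881) + 1.07*|-1.881| = 6.0883


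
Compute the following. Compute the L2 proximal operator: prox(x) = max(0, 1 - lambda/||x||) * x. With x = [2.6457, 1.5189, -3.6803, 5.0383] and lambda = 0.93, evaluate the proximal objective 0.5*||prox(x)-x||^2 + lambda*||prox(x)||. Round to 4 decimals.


Step 1: Compute ||x||.
||x|| = 6.9452
Step 2: Compute scaling factor.
scale = max(0, 1 - 0.93/6.9452) = 0.8661
Step 3: prox(x) = [2.2914, 1.3155, -3.1875, 4.3636]
||prox(x)|| = 6.0152
Step 4: Proximal objective.
0.5*||prox-x||^2 = 0.4325
lambda*||prox|| = 5.5941
Total = 6.0266


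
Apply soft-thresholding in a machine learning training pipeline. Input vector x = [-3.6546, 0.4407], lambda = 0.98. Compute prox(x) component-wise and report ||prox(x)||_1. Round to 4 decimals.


Soft-thresholding with lambda = 0.98:
prox(-3.6546) = sign(-3.6546)*max(|-3.6546| - 0.98, 0) = -2.6746
prox(0.4407) = sign(0.4407)*max(|0.4407| - 0.98, 0) = 0.0
prox(x) = [-2.6746, 0.0]
||prox(x)||_1 = 2.6746 + 0.0 = 2.6746


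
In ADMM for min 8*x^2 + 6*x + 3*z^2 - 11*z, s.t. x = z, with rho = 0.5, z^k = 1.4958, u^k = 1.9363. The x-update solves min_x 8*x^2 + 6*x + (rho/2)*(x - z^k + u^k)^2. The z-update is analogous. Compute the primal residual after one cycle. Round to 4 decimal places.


ADMM iteration with rho = 0.5, z^k = 1.4958, u^k = 1.9363
Step 1: x-update.
Minimize 8*x^2 + 6*x + (0.5/2)*(x - 1.4958 + 1.9363)^2
FOC: (2*8 + 0.5)*x = -6 + 0.5*(1.4958 - 1.9363)
x^{k+1} = -0.377
Step 2: z-update.
Minimize 3*z^2 - 11*z + (0.5/2)*(-0.377 - z + 1.9363)^2
FOC: (2*3 + 0.5)*z = 11 + 0.5*(-0.377 + 1.9363)
z^{k+1} = 1.8123
Step 3: u-update.
u^{k+1} = 1.9363 - 0.377 - 1.8123 = -0.2529
Step 4: Primal residual = |-0.377 - 1.8123| = 2.1892


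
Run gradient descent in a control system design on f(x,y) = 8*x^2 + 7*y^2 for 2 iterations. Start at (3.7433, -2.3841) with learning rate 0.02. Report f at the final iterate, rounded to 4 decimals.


Gradient descent on f(x,y) = 8*x^2 + 7*y^2.
Starting point: (3.7433, -2.3841), alpha = 0.02
Step 1: grad_x = 2*8*3.7433 = 59.8928, grad_y = 2*7*-2.3841 = -33.3774
  x_1 = 3.7433 - 0.02*59.8928 = 2.5454
  y_1 = -2.3841 - 0.02*-33.3774 = -1.7166
Step 2: grad_x = 2*8*2.5454 = 40.7271, grad_y = 2*7*-1.7166 = -24.0317
  x_2 = 2.5454 - 0.02*40.7271 = 1.7309
  y_2 = -1.7166 - 0.02*-24.0317 = -1.2359
f(1.7309, -1.2359) = 8*1.7309^2 + 7*(-1.2359)^2 = 34.6606


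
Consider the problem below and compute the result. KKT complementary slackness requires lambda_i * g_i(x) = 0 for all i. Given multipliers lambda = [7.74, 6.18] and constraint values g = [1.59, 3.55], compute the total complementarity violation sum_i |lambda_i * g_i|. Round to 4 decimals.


KKT complementary slackness check:
lambda_1 * g_1 = 7.74 * 1.59 = 12.3066
lambda_2 * g_2 = 6.18 * 3.55 = 21.939
Total violation = 12.3066 + 21.939 = 34.2456


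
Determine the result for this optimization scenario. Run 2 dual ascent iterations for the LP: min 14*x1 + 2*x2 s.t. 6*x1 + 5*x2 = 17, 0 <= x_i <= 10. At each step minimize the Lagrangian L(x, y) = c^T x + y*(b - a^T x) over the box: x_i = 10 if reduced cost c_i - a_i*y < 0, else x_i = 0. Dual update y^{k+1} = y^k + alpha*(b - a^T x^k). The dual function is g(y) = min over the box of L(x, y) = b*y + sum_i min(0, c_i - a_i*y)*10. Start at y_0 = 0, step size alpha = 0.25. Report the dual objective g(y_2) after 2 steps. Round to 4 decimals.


Dual ascent for LP: min 14*x1 + 2*x2, 6*x1 + 5*x2 = 17, 0 <= x_i <= 10
Step 1: y^k = 0.0, reduced costs: (14.0, 2.0)
  x^k = (0.0, 0.0), subgradient = b - a^T x = 17.0
  y^{k+1} = 0.0 + 0.25*17.0 = 4.25
Step 2: y^k = 4.25, reduced costs: (-11.5, -19.25)
  x^k = (10.0, 10.0), subgradient = b - a^T x = -93.0
  y^{k+1} = 4.25 + 0.25*-93.0 = -19.0
Dual objective at y_2 = -19.0: reduced costs (128.0, 97.0), box minimizer x = (0.0, 0.0)
g(y_2) = b*y + (c1 - a1*y)*x1 + (c2 - a2*y)*x2 = 17*(-19.0) + 128.0*0.0 + 97.0*0.0 = -323.0 + 0.0 + 0.0 = -323.0


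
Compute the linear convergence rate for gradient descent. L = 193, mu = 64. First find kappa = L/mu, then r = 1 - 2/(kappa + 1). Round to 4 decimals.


Step 1: Compute the condition number.
kappa = L/mu = 193/64 = 3.0156
Step 2: Compute the convergence rate.
r = 1 - 2/(kappa + 1) = 1 - 2*mu/(L + mu) = (L - mu)/(L + mu) = 129/257 = 0.5019


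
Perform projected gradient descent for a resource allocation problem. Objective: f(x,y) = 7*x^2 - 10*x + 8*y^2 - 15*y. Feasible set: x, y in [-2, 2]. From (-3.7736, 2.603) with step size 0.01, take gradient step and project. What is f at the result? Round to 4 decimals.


Step 1: Compute gradient at (-3.7736, 2.603).
grad_x = 2*7*-3.7736 - 10 = -62.8304
grad_y = 2*8*2.603 - 15 = 26.648
Step 2: Gradient step.
x_raw = -3.7736 - 0.01*-62.8304 = -3.1453
y_raw = 2.603 - 0.01*26.648 = 2.3365
Step 3: Project onto [-2, 2].
x_proj = clip(-3.1453) = -2.0
y_proj = clip(2.3365) = 2.0
Step 4: Evaluate f.
f(-2.0, 2.0) = 50.0


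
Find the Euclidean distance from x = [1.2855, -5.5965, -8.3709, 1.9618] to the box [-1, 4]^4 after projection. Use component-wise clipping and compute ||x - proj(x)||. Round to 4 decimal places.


Project each component onto [-1, 4].
clip(1.2855) = 1.2855, clip(-5.5965) = -1.0, clip(-8.3709) = -1.0, clip(1.9618) = 1.9618
Projection = [1.2855, -1.0, -1.0, 1.9618]
Squared diffs: [0.0, 21.1278, 54.3302, 0.0]
Distance = sqrt(75.458) = 8.6867


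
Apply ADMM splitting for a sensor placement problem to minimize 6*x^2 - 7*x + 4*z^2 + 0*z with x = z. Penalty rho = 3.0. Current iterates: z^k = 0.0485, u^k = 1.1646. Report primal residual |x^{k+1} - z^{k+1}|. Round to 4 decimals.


ADMM iteration with rho = 3.0, z^k = 0.0485, u^k = 1.1646
Step 1: x-update.
Minimize 6*x^2 - 7*x + (3.0/2)*(x - 0.0485 + 1.1646)^2
FOC: (2*6 + 3.0)*x = 7 + 3.0*(0.0485 - 1.1646)
x^{k+1} = 0.2434
Step 2: z-update.
Minimize 4*z^2 + 0*z + (3.0/2)*(0.2434 - z + 1.1646)^2
FOC: (2*4 + 3.0)*z = 0 + 3.0*(0.2434 + 1.1646)
z^{k+1} = 0.384
Step 3: u-update.
u^{k+1} = 1.1646 + 0.2434 - 0.384 = 1.024
Step 4: Primal residual = |0.2434 - 0.384| = 0.1406


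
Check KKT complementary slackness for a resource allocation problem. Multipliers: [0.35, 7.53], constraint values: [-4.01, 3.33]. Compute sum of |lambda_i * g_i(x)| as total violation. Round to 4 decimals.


KKT complementary slackness check:
lambda_1 * g_1 = 0.35 * -4.01 = -1.4035
lambda_2 * g_2 = 7.53 * 3.33 = 25.0749
Total violation = 1.4035 + 25.0749 = 26.4784


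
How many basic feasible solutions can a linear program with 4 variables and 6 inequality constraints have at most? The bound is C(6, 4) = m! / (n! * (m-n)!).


Each vertex corresponds to some choice of n active constraints out of m, so the number of vertices is at most C(m, n) = m! / (n!(m-n)!).
m = 6, n = 4
Numerator: 6 * 5 * 4 * 3
Denominator: 4! = 24
C(6, 4) = 15


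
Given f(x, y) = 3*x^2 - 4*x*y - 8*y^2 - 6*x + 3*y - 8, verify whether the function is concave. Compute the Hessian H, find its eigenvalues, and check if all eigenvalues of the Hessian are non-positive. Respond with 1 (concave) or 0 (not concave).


The Hessian of f(x,y) = 3*x^2 - 4*x*y - 8*y^2 - 6*x + 3*y - 8 is:
H = [[6, -4], [-4, -16]]
Trace = 6 - 16 = -10
Determinant = 6*-16 - (-4)^2 = -112
Discriminant = (-10)^2 - 4*-112 = 548.0
Eigenvalues: lambda_1 = -16.7047, lambda_2 = 6.7047
The function is not concave.

0


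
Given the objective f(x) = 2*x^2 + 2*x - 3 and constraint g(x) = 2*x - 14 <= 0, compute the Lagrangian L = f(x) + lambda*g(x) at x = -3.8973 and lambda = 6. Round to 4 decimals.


Step 1: Evaluate f(x).
f(-3.8973) = 2*(-3.8973)^2 + 2*(-3.8973) - 3 = 19.5833
Step 2: Evaluate g(x).
g(-3.8973) = 2*-3.8973 - 14 = -21.7946
Step 3: Compute Lagrangian.
L = 19.5833 + 6*-21.7946 = -111.1843


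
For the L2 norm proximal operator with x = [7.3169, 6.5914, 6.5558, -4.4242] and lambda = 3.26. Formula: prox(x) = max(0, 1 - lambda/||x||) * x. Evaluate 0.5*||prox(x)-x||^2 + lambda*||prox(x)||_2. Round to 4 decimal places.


Step 1: Compute ||x||.
||x|| = 12.6307
Step 2: Compute scaling factor.
scale = max(0, 1 - 3.26/12.6307) = 0.7419
Step 3: prox(x) = [5.4284, 4.8902, 4.8637, -3.2823]
||prox(x)|| = 9.3707
Step 4: Proximal objective.
0.5*||prox-x||^2 = 5.3138
lambda*||prox|| = 30.5485
Total = 35.8624


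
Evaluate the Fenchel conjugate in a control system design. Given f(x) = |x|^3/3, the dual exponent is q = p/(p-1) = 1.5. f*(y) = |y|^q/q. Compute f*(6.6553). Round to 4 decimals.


The conjugate exponent q satisfies 1/p + 1/q = 1.
p = 3, so q = 3/(3 - 1) = 1.5
|y|^q = 6.6553^1.5 = 17.1693
f*(6.6553) = 17.1693 / 1.5 = 11.4462


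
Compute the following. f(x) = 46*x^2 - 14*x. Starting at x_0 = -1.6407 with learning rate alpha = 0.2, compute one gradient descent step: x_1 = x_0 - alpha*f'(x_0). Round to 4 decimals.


We compute the gradient at x_0 and apply the update.
f'(x) = 92*x - 14
f'(-1.6407) = 92*-1.6407 - 14 = -164.9444
x_1 = -1.6407 - 0.2*-164.9444 = 31.3482


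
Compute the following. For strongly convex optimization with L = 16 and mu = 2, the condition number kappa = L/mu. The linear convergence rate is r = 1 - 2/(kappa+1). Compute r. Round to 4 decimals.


Step 1: Compute the condition number.
kappa = L/mu = 16/2 = 8.0
Step 2: Compute the convergence rate.
r = 1 - 2/(kappa + 1) = 1 - 2*mu/(L + mu) = (L - mu)/(L + mu) = 14/18 = 0.7778


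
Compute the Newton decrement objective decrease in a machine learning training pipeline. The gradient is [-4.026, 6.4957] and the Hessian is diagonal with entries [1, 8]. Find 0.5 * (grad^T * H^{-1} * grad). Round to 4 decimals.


Step 1: H is diagonal, so H^(-1) * g = [-4.026, 0.812].
Step 2: g^T H^(-1) g = sum_i g_i^2 / H_ii
  = (-4.026)^2/1 + (6.4957)^2/8
  = 16.2087 + 5.2743 = 21.4829
Step 3: Objective decrease = 0.5 * g^T H^(-1) g = 10.7415


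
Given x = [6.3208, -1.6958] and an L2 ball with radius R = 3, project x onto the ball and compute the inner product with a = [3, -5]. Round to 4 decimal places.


Step 1: Compute ||x|| (intermediates to 6 decimals).
||x|| = sqrt(6.3208^2 + (-1.6958)^2) = 6.54433
Step 2: Project.
Since ||x|| > R, scale = R/||x|| = 3/6.54433 = 0.458412, proj(x) = scale * x
proj(x) = [2.897531, -0.777375]
Step 3: Dot product.
a^T * proj(x) = 3*2.897531 - 5*(-0.777375) = 12.5795


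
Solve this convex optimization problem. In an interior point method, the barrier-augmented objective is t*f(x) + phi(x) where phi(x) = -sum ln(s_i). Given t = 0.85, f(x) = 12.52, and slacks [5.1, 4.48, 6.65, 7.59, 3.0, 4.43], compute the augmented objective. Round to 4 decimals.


Step 1: Compute log-barrier.
ln values: [1.6292, 1.4996, 1.8946, 2.0268, 1.0986, 1.4884]
phi = -(1.6292 + 1.4996 + 1.8946 + 2.0268 + 1.0986 + 1.4884) = -9.6373
Step 2: Compute augmented objective.
t*f(x) = 0.85*12.52 = 10.642
Total = 10.642 - 9.6373 = 1.0047


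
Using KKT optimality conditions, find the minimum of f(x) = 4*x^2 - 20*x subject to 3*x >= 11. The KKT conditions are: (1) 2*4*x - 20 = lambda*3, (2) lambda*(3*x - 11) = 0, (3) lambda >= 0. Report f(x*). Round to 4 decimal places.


Step 1: Try lambda = 0 (constraint inactive).
x_unc = 20/(2*4) = 2.5
Check: 3*2.5 = 7.5 < 11 -- violated!
Step 2: Constraint must be active: 3*x = 11
x* = 11/3 = 3.6667 (rounded; the exact value 11/3 is used below)
lambda = (2*4*(11/3) - 20)/3 = 3.1111
Step 3: Compute optimal value.
f(x*) = 4*(11/3)^2 - 20*(11/3) = -19.5556


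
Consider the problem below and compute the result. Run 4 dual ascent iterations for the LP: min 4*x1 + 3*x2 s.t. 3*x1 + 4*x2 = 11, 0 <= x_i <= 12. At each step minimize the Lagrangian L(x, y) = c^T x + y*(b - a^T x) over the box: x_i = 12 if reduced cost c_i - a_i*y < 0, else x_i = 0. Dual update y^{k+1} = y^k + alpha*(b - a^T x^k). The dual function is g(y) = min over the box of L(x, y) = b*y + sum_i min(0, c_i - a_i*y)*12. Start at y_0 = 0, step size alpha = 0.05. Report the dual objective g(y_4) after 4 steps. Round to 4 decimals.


Dual ascent for LP: min 4*x1 + 3*x2, 3*x1 + 4*x2 = 11, 0 <= x_i <= 12
Step 1: y^k = 0.0, reduced costs: (4.0, 3.0)
  x^k = (0.0, 0.0), subgradient = b - a^T x = 11.0
  y^{k+1} = 0.0 + 0.05*11.0 = 0.55
Step 2: y^k = 0.55, reduced costs: (2.35, 0.8)
  x^k = (0.0, 0.0), subgradient = b - a^T x = 11.0
  y^{k+1} = 0.55 + 0.05*11.0 = 1.1
Step 3: y^k = 1.1, reduced costs: (0.7, -1.4)
  x^k = (0.0, 12.0), subgradient = b - a^T x = -37.0
  y^{k+1} = 1.1 + 0.05*-37.0 = -0.75
Step 4: y^k = -0.75, reduced costs: (6.25, 6.0)
  x^k = (0.0, 0.0), subgradient = b - a^T x = 11.0
  y^{k+1} = -0.75 + 0.05*11.0 = -0.2
Dual objective at y_4 = -0.2: reduced costs (4.6, 3.8), box minimizer x = (0.0, 0.0)
g(y_4) = b*y + (c1 - a1*y)*x1 + (c2 - a2*y)*x2 = 11*(-0.2) + 4.6*0.0 + 3.8*0.0 = -2.2 + 0.0 + 0.0 = -2.2


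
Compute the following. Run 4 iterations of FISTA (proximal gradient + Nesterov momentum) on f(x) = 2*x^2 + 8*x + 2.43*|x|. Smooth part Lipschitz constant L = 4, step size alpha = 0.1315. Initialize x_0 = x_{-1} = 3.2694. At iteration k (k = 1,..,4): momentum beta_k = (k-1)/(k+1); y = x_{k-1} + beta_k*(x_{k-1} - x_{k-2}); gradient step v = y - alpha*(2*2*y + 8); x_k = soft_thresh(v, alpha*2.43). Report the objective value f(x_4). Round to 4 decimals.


FISTA on f(x) = 2*x^2 + 8*x + 2.43*|x|
L = 4, alpha = 0.1315
Iteration 1: beta = 0.0, y = 3.2694 + 0.0*(3.2694 - 3.2694) = 3.2694
  grad(y) = 21.0776, v = y - alpha*grad = 0.4977
  prox(v) = soft_thresh(0.4977, 0.3195) = 0.1782
Iteration 2: beta = 0.3333, y = 0.1782 + 0.3333*(0.1782 - 3.2694) = -0.8523
  grad(y) = 4.5909, v = y - alpha*grad = -1.456
  prox(v) = soft_thresh(-1.456, 0.3195) = -1.1364
Iteration 3: beta = 0.5, y = -1.1364 + 0.5*(-1.1364 - 0.1782) = -1.7937
  grad(y) = 0.8251, v = y - alpha*grad = -1.9022
  prox(v) = soft_thresh(-1.9022, 0.3195) = -1.5827
Iteration 4: beta = 0.6, y = -1.5827 + 0.6*(-1.5827 + 1.1364) = -1.8504
  grad(y) = 0.5983, v = y - alpha*grad = -1.9291
  prox(v) = soft_thresh(-1.9291, 0.3195) = -1.6096
f(x_4) = 2*(-1.6096)^2 + 8*(-1.6096) + 2.43*|-1.6096| = -3.7839


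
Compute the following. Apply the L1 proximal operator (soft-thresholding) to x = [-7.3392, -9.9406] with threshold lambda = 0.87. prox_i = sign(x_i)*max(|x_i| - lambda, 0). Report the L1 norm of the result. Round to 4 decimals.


Soft-thresholding with lambda = 0.87:
prox(-7.3392) = sign(-7.3392)*max(|-7.3392| - 0.87, 0) = -6.4692
prox(-9.9406) = sign(-9.9406)*max(|-9.9406| - 0.87, 0) = -9.0706
prox(x) = [-6.4692, -9.0706]
||prox(x)||_1 = 6.4692 + 9.0706 = 15.5398


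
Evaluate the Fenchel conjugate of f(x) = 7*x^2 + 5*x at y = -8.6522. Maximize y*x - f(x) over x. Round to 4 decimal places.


f*(y) = sup_x {y*x - a*x^2 - b*x} = sup_x {(y-b)*x - a*x^2}
FOC: (y - b) - 2a*x = 0 => x* = (y - b)/(2a)
x* = (-8.6522 - 5)/(2*7) = -0.9752
f*(-8.6522) = (y-b)^2/(4a) = (-8.6522 - 5)^2/(4*7)
= 186.3826/28 = 6.6565


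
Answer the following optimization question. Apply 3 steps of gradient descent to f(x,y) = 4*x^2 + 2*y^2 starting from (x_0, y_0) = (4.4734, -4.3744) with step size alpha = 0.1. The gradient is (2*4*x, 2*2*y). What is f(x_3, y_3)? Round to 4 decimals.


Gradient descent on f(x,y) = 4*x^2 + 2*y^2.
Starting point: (4.4734, -4.3744), alpha = 0.1
Step 1: grad_x = 2*4*4.4734 = 35.7872, grad_y = 2*2*-4.3744 = -17.4976
  x_1 = 4.4734 - 0.1*35.7872 = 0.8947
  y_1 = -4.3744 - 0.1*-17.4976 = -2.6246
Step 2: grad_x = 2*4*0.8947 = 7.1574, grad_y = 2*2*-2.6246 = -10.4986
  x_2 = 0.8947 - 0.1*7.1574 = 0.1789
  y_2 = -2.6246 - 0.1*-10.4986 = -1.5748
Step 3: grad_x = 2*4*0.1789 = 1.4315, grad_y = 2*2*-1.5748 = -6.2991
  x_3 = 0.1789 - 0.1*1.4315 = 0.0358
  y_3 = -1.5748 - 0.1*-6.2991 = -0.9449
f(0.0358, -0.9449) = 4*0.0358^2 + 2*(-0.9449)^2 = 1.7907


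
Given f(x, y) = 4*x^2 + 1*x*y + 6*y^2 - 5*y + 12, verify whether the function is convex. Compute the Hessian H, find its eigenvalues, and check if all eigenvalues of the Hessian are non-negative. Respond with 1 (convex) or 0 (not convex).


The Hessian of f(x,y) = 4*x^2 + 1*x*y + 6*y^2 - 5*y + 12 is:
H = [[8, 1], [1, 12]]
Trace = 8 + 12 = 20
Determinant = 8*12 - (1)^2 = 95
Discriminant = (20)^2 - 4*95 = 20.0
Eigenvalues: lambda_1 = 7.7639, lambda_2 = 12.2361
The function is convex.

1


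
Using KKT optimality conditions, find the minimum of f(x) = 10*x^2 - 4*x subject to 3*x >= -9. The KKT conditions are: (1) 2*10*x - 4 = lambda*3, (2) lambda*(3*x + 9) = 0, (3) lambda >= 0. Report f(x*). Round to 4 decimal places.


Step 1: Try lambda = 0 (constraint inactive).
Stationarity: 2*10*x - 4 = 0
x* = 4/(2*10) = 0.2
Check constraint: 3*0.2 = 0.6 >= -9 -- satisfied.
Step 2: Compute optimal value.
f(x*) = 10*0.2^2 - 4*0.2 = -0.4


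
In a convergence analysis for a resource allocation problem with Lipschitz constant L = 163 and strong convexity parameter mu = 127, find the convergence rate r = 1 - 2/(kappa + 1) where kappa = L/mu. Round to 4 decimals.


Step 1: Compute the condition number.
kappa = L/mu = 163/127 = 1.2835
Step 2: Compute the convergence rate.
r = 1 - 2/(kappa + 1) = 1 - 2*mu/(L + mu) = (L - mu)/(L + mu) = 36/290 = 0.1241


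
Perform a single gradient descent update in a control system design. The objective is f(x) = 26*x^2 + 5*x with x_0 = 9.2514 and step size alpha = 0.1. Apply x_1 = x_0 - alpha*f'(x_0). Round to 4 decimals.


We compute the gradient at x_0 and apply the update.
f'(x) = 52*x + 5
f'(9.2514) = 52*9.2514 + 5 = 486.0728
x_1 = 9.2514 - 0.1*486.0728 = -39.3559


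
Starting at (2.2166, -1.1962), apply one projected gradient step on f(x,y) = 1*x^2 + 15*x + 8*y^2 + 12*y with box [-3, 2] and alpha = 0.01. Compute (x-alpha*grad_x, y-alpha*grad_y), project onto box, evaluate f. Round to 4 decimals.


Step 1: Compute gradient at (2.2166, -1.1962).
grad_x = 2*1*2.2166 + 15 = 19.4332
grad_y = 2*8*-1.1962 + 12 = -7.1392
Step 2: Gradient step.
x_raw = 2.2166 - 0.01*19.4332 = 2.0223
y_raw = -1.1962 - 0.01*-7.1392 = -1.1248
Step 3: Project onto [-3, 2].
x_proj = clip(2.0223) = 2.0
y_proj = clip(-1.1248) = -1.1248
Step 4: Evaluate f.
f(2.0, -1.1248) = 30.6238


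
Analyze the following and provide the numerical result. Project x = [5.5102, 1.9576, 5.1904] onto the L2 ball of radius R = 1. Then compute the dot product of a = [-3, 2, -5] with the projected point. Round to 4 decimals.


Step 1: Compute ||x|| (intermediates to 6 decimals).
||x|| = sqrt(5.5102^2 + 1.9576^2 + 5.1904^2) = 7.818872
Step 2: Project.
Since ||x|| > R, scale = R/||x|| = 1/7.818872 = 0.127896, proj(x) = scale * x
proj(x) = [0.704733, 0.250369, 0.663831]
Step 3: Dot product.
a^T * proj(x) = -3*0.704733 + 2*0.250369 - 5*0.663831 = -4.9326


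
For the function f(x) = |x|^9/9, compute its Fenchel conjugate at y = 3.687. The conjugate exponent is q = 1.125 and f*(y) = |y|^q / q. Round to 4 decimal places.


The conjugate exponent q satisfies 1/p + 1/q = 1.
p = 9, so q = 9/(9 - 1) = 1.125
|y|^q = 3.687^1.125 = 4.3402
f*(3.687) = 4.3402 / 1.125 = 3.8579


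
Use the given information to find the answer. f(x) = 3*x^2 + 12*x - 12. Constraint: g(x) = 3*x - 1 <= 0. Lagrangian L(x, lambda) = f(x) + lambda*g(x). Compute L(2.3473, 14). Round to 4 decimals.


Step 1: Evaluate f(x).
f(2.3473) = 3*2.3473^2 + 12*2.3473 - 12 = 32.6971
Step 2: Evaluate g(x).
g(2.3473) = 3*2.3473 - 1 = 6.0419
Step 3: Compute Lagrangian.
L = 32.6971 + 14*6.0419 = 117.2837


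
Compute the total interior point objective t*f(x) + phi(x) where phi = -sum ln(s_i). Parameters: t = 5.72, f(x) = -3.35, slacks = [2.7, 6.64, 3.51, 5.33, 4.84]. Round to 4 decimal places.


Step 1: Compute log-barrier.
ln values: [0.9933, 1.8931, 1.2556, 1.6734, 1.5769]
phi = -(0.9933 + 1.8931 + 1.2556 + 1.6734 + 1.5769) = -7.3922
Step 2: Compute augmented objective.
t*f(x) = 5.72*-3.35 = -19.162
Total = -19.162 - 7.3922 = -26.5542


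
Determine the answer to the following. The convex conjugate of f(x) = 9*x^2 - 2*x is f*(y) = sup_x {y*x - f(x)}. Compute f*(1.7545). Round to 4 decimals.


f*(y) = sup_x {y*x - a*x^2 - b*x} = sup_x {(y-b)*x - a*x^2}
FOC: (y - b) - 2a*x = 0 => x* = (y - b)/(2a)
x* = (1.7545 + 2)/(2*9) = 0.2086
f*(1.7545) = (y-b)^2/(4a) = (1.7545 + 2)^2/(4*9)
= 14.0963/36 = 0.3916


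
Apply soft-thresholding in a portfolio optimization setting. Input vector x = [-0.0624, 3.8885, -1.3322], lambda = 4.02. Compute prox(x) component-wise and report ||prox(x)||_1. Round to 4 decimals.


Soft-thresholding with lambda = 4.02:
prox(-0.0624) = sign(-0.0624)*max(|-0.0624| - 4.02, 0) = 0.0
prox(3.8885) = sign(3.8885)*max(|3.8885| - 4.02, 0) = 0.0
prox(-1.3322) = sign(-1.3322)*max(|-1.3322| - 4.02, 0) = 0.0
prox(x) = [0.0, 0.0, 0.0]
||prox(x)||_1 = 0.0 + 0.0 + 0.0 = 0.0


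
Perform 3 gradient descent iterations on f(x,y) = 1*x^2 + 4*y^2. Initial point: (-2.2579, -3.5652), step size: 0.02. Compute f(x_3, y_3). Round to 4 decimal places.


Gradient descent on f(x,y) = 1*x^2 + 4*y^2.
Starting point: (-2.2579, -3.5652), alpha = 0.02
Step 1: grad_x = 2*1*-2.2579 = -4.5158, grad_y = 2*4*-3.5652 = -28.5216
  x_1 = -2.2579 - 0.02*-4.5158 = -2.1676
  y_1 = -3.5652 - 0.02*-28.5216 = -2.9948
Step 2: grad_x = 2*1*-2.1676 = -4.3352, grad_y = 2*4*-2.9948 = -23.9581
  x_2 = -2.1676 - 0.02*-4.3352 = -2.0809
  y_2 = -2.9948 - 0.02*-23.9581 = -2.5156
Step 3: grad_x = 2*1*-2.0809 = -4.1618, grad_y = 2*4*-2.5156 = -20.1248
  x_3 = -2.0809 - 0.02*-4.1618 = -1.9976
  y_3 = -2.5156 - 0.02*-20.1248 = -2.1131
f(-1.9976, -2.1131) = 1*(-1.9976)^2 + 4*(-2.1131)^2 = 21.8515


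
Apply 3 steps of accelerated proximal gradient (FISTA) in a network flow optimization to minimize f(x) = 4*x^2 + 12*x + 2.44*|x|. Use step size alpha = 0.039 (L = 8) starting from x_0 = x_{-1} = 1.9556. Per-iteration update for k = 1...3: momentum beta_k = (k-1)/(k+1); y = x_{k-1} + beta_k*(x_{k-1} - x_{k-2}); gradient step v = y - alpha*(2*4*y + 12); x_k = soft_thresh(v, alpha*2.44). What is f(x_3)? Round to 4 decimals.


FISTA on f(x) = 4*x^2 + 12*x + 2.44*|x|
L = 8, alpha = 0.039
Iteration 1: beta = 0.0, y = 1.9556 + 0.0*(1.9556 - 1.9556) = 1.9556
  grad(y) = 27.6448, v = y - alpha*grad = 0.8775
  prox(v) = soft_thresh(0.8775, 0.0952) = 0.7823
Iteration 2: beta = 0.3333, y = 0.7823 + 0.3333*(0.7823 - 1.9556) = 0.3912
  grad(y) = 15.1295, v = y - alpha*grad = -0.1989
  prox(v) = soft_thresh(-0.1989, 0.0952) = -0.1037
Iteration 3: beta = 0.5, y = -0.1037 + 0.5*(-0.1037 - 0.7823) = -0.5467
  grad(y) = 7.6264, v = y - alpha*grad = -0.8441
  prox(v) = soft_thresh(-0.8441, 0.0952) = -0.749
f(x_3) = 4*(-0.749)^2 + 12*(-0.749) + 2.44*|-0.749| = -4.9163


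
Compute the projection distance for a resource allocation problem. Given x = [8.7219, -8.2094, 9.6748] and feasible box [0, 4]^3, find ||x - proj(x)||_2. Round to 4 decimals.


Project each component onto [0, 4].
clip(8.7219) = 4.0, clip(-8.2094) = 0.0, clip(9.6748) = 4.0
Projection = [4.0, 0.0, 4.0]
Squared diffs: [22.2963, 67.3942, 32.2034]
Distance = sqrt(121.8939) = 11.0406


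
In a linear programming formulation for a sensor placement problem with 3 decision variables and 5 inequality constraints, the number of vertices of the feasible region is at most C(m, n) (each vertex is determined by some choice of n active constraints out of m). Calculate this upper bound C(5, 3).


Each vertex corresponds to some choice of n active constraints out of m, so the number of vertices is at most C(m, n) = m! / (n!(m-n)!).
m = 5, n = 3
Numerator: 5 * 4 * 3
Denominator: 3! = 6
C(5, 3) = 10


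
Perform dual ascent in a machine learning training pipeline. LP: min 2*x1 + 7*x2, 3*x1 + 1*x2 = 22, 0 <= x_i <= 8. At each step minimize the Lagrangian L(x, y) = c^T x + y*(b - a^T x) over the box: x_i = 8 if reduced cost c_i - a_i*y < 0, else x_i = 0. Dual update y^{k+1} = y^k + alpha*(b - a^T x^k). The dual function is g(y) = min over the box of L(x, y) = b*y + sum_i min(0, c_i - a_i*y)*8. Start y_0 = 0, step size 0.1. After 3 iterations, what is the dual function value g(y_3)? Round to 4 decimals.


Dual ascent for LP: min 2*x1 + 7*x2, 3*x1 + 1*x2 = 22, 0 <= x_i <= 8
Step 1: y^k = 0.0, reduced costs: (2.0, 7.0)
  x^k = (0.0, 0.0), subgradient = b - a^T x = 22.0
  y^{k+1} = 0.0 + 0.1*22.0 = 2.2
Step 2: y^k = 2.2, reduced costs: (-4.6, 4.8)
  x^k = (8.0, 0.0), subgradient = b - a^T x = -2.0
  y^{k+1} = 2.2 + 0.1*-2.0 = 2.0
Step 3: y^k = 2.0, reduced costs: (-4.0, 5.0)
  x^k = (8.0, 0.0), subgradient = b - a^T x = -2.0
  y^{k+1} = 2.0 + 0.1*-2.0 = 1.8
Dual objective at y_3 = 1.8: reduced costs (-3.4, 5.2), box minimizer x = (8.0, 0.0)
g(y_3) = b*y + (c1 - a1*y)*x1 + (c2 - a2*y)*x2 = 22*1.8 + (-3.4)*8.0 + 5.2*0.0 = 39.6 - 27.2 + 0.0 = 12.4


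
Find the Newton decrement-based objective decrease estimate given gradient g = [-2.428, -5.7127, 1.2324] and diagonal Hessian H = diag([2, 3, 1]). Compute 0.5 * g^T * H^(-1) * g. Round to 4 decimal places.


Step 1: H is diagonal, so H^(-1) * g = [-1.214, -1.9042, 1.2324].
Step 2: g^T H^(-1) g = sum_i g_i^2 / H_ii
  = (-2.428)^2/2 + (-5.7127)^2/3 + (1.2324)^2/1
  = 2.9476 + 10.8783 + 1.5188 = 15.3447
Step 3: Objective decrease = 0.5 * g^T H^(-1) g = 7.6724


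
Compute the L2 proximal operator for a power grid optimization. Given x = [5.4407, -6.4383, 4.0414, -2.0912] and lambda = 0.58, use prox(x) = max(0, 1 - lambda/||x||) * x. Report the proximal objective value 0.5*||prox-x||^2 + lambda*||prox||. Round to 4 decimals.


Step 1: Compute ||x||.
||x|| = 9.5791
Step 2: Compute scaling factor.
scale = max(0, 1 - 0.58/9.5791) = 0.9395
Step 3: prox(x) = [5.1113, -6.0485, 3.7967, -1.9646]
||prox(x)|| = 8.9991
Step 4: Proximal objective.
0.5*||prox-x||^2 = 0.1682
lambda*||prox|| = 5.2195
Total = 5.3877


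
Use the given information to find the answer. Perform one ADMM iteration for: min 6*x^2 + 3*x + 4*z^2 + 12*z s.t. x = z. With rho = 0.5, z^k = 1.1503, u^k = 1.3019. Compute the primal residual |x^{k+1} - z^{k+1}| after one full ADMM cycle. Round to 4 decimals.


ADMM iteration with rho = 0.5, z^k = 1.1503, u^k = 1.3019
Step 1: x-update.
Minimize 6*x^2 + 3*x + (0.5/2)*(x - 1.1503 + 1.3019)^2
FOC: (2*6 + 0.5)*x = -3 + 0.5*(1.1503 - 1.3019)
x^{k+1} = -0.2461
Step 2: z-update.
Minimize 4*z^2 + 12*z + (0.5/2)*(-0.2461 - z + 1.3019)^2
FOC: (2*4 + 0.5)*z = -12 + 0.5*(-0.2461 + 1.3019)
z^{k+1} = -1.3497
Step 3: u-update.
u^{k+1} = 1.3019 - 0.2461 + 1.3497 = 2.4055
Step 4: Primal residual = |-0.2461 + 1.3497| = 1.1036


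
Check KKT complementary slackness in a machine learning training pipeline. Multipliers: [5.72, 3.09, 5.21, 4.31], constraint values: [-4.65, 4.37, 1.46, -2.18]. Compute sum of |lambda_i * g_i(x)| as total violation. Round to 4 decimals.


KKT complementary slackness check:
lambda_1 * g_1 = 5.72 * -4.65 = -26.598
lambda_2 * g_2 = 3.09 * 4.37 = 13.5033
lambda_3 * g_3 = 5.21 * 1.46 = 7.6066
lambda_4 * g_4 = 4.31 * -2.18 = -9.3958
Total violation = 26.598 + 13.5033 + 7.6066 + 9.3958 = 57.1037


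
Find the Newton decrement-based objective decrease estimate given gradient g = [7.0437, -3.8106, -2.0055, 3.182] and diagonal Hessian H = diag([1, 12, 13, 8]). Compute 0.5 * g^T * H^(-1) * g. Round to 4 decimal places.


Step 1: H is diagonal, so H^(-1) * g = [7.0437, -0.3176, -0.1543, 0.3978].
Step 2: g^T H^(-1) g = sum_i g_i^2 / H_ii
  = (7.0437)^2/1 + (-3.8106)^2/12 + (-2.0055)^2/13 + (3.182)^2/8
  = 49.6137 + 1.2101 + 0.3094 + 1.2656 = 52.3988
Step 3: Objective decrease = 0.5 * g^T H^(-1) g = 26.1994


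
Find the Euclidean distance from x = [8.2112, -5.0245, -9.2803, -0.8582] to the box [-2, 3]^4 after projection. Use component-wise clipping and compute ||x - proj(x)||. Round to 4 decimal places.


Project each component onto [-2, 3].
clip(8.2112) = 3.0, clip(-5.0245) = -2.0, clip(-9.2803) = -2.0, clip(-0.8582) = -0.8582
Projection = [3.0, -2.0, -2.0, -0.8582]
Squared diffs: [27.1566, 9.1476, 53.0028, 0.0]
Distance = sqrt(89.307) = 9.4502


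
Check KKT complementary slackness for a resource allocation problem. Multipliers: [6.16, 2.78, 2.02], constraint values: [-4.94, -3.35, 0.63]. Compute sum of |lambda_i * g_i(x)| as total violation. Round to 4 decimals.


KKT complementary slackness check:
lambda_1 * g_1 = 6.16 * -4.94 = -30.4304
lambda_2 * g_2 = 2.78 * -3.35 = -9.313
lambda_3 * g_3 = 2.02 * 0.63 = 1.2726
Total violation = 30.4304 + 9.313 + 1.2726 = 41.016


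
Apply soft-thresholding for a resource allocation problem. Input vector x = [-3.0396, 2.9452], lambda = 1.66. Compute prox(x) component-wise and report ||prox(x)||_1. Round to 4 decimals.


Soft-thresholding with lambda = 1.66:
prox(-3.0396) = sign(-3.0396)*max(|-3.0396| - 1.66, 0) = -1.3796
prox(2.9452) = sign(2.9452)*max(|2.9452| - 1.66, 0) = 1.2852
prox(x) = [-1.3796, 1.2852]
||prox(x)||_1 = 1.3796 + 1.2852 = 2.6648


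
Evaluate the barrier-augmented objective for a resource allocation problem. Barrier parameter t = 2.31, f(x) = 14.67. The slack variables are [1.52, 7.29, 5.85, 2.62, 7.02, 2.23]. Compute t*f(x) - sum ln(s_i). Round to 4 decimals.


Step 1: Compute log-barrier.
ln values: [0.4187, 1.9865, 1.7664, 0.9632, 1.9488, 0.802]
phi = -(0.4187 + 1.9865 + 1.7664 + 0.9632 + 1.9488 + 0.802) = -7.8856
Step 2: Compute augmented objective.
t*f(x) = 2.31*14.67 = 33.8877
Total = 33.8877 - 7.8856 = 26.0021


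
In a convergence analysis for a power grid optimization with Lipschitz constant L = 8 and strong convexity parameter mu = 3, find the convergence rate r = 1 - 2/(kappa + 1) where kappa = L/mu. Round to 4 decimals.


Step 1: Compute the condition number.
kappa = L/mu = 8/3 = 2.6667
Step 2: Compute the convergence rate.
r = 1 - 2/(kappa + 1) = 1 - 2*mu/(L + mu) = (L - mu)/(L + mu) = 5/11 = 0.4545


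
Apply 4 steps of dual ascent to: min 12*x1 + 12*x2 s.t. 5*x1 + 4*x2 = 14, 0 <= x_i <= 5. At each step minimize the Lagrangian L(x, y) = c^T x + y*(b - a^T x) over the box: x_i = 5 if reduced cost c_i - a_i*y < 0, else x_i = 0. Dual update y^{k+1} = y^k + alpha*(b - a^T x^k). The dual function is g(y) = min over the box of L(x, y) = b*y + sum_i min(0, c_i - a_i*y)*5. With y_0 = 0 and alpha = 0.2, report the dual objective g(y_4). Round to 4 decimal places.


Dual ascent for LP: min 12*x1 + 12*x2, 5*x1 + 4*x2 = 14, 0 <= x_i <= 5
Step 1: y^k = 0.0, reduced costs: (12.0, 12.0)
  x^k = (0.0, 0.0), subgradient = b - a^T x = 14.0
  y^{k+1} = 0.0 + 0.2*14.0 = 2.8
Step 2: y^k = 2.8, reduced costs: (-2.0, 0.8)
  x^k = (5.0, 0.0), subgradient = b - a^T x = -11.0
  y^{k+1} = 2.8 + 0.2*-11.0 = 0.6
Step 3: y^k = 0.6, reduced costs: (9.0, 9.6)
  x^k = (0.0, 0.0), subgradient = b - a^T x = 14.0
  y^{k+1} = 0.6 + 0.2*14.0 = 3.4
Step 4: y^k = 3.4, reduced costs: (-5.0, -1.6)
  x^k = (5.0, 5.0), subgradient = b - a^T x = -31.0
  y^{k+1} = 3.4 + 0.2*-31.0 = -2.8
Dual objective at y_4 = -2.8: reduced costs (26.0, 23.2), box minimizer x = (0.0, 0.0)
g(y_4) = b*y + (c1 - a1*y)*x1 + (c2 - a2*y)*x2 = 14*(-2.8) + 26.0*0.0 + 23.2*0.0 = -39.2 + 0.0 + 0.0 = -39.2


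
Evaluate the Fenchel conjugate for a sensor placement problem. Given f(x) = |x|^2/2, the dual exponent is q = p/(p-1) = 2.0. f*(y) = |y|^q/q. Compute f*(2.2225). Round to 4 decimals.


The conjugate exponent q satisfies 1/p + 1/q = 1.
p = 2, so q = 2/(2 - 1) = 2.0
|y|^q = 2.2225^2.0 = 4.9395
f*(2.2225) = 4.9395 / 2.0 = 2.4698


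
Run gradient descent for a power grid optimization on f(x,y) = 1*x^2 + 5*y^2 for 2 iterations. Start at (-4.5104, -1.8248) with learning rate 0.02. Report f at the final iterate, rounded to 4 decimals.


Gradient descent on f(x,y) = 1*x^2 + 5*y^2.
Starting point: (-4.5104, -1.8248), alpha = 0.02
Step 1: grad_x = 2*1*-4.5104 = -9.0208, grad_y = 2*5*-1.8248 = -18.248
  x_1 = -4.5104 - 0.02*-9.0208 = -4.33
  y_1 = -1.8248 - 0.02*-18.248 = -1.4598
Step 2: grad_x = 2*1*-4.33 = -8.66, grad_y = 2*5*-1.4598 = -14.5984
  x_2 = -4.33 - 0.02*-8.66 = -4.1568
  y_2 = -1.4598 - 0.02*-14.5984 = -1.1679
f(-4.1568, -1.1679) = 1*(-4.1568)^2 + 5*(-1.1679)^2 = 24.0985


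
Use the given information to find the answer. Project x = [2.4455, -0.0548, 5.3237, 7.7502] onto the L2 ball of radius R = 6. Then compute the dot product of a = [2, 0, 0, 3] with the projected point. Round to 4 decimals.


Step 1: Compute ||x|| (intermediates to 6 decimals).
||x|| = sqrt(2.4455^2 + (-0.0548)^2 + 5.3237^2 + 7.7502^2) = 9.715496
Step 2: Project.
Since ||x|| > R, scale = R/||x|| = 6/9.715496 = 0.61757, proj(x) = scale * x
proj(x) = [1.510267, -0.033843, 3.287757, 4.786291]
Step 3: Dot product.
a^T * proj(x) = 2*1.510267 + 0*(-0.033843) + 0*3.287757 + 3*4.786291 = 17.3794


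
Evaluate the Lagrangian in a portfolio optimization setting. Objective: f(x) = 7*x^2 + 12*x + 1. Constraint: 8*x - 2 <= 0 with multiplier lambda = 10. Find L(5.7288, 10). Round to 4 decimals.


Step 1: Evaluate f(x).
f(5.7288) = 7*5.7288^2 + 12*5.7288 + 1 = 299.4796
Step 2: Evaluate g(x).
g(5.7288) = 8*5.7288 - 2 = 43.8304
Step 3: Compute Lagrangian.
L = 299.4796 + 10*43.8304 = 737.7836


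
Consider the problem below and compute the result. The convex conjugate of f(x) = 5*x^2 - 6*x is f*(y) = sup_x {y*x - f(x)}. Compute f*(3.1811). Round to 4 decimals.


f*(y) = sup_x {y*x - a*x^2 - b*x} = sup_x {(y-b)*x - a*x^2}
FOC: (y - b) - 2a*x = 0 => x* = (y - b)/(2a)
x* = (3.1811 + 6)/(2*5) = 0.9181
f*(3.1811) = (y-b)^2/(4a) = (3.1811 + 6)^2/(4*5)
= 84.2926/20 = 4.2146


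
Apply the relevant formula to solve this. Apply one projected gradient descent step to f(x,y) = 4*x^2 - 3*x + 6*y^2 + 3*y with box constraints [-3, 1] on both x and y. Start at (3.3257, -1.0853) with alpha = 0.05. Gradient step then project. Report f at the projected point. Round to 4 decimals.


Step 1: Compute gradient at (3.3257, -1.0853).
grad_x = 2*4*3.3257 - 3 = 23.6056
grad_y = 2*6*-1.0853 + 3 = -10.0236
Step 2: Gradient step.
x_raw = 3.3257 - 0.05*23.6056 = 2.1454
y_raw = -1.0853 - 0.05*-10.0236 = -0.5841
Step 3: Project onto [-3, 1].
x_proj = clip(2.1454) = 1.0
y_proj = clip(-0.5841) = -0.5841
Step 4: Evaluate f.
f(1.0, -0.5841) = 1.2948


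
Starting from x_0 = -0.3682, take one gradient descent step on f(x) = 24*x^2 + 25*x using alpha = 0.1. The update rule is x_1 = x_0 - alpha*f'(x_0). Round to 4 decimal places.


We compute the gradient at x_0 and apply the update.
f'(x) = 48*x + 25
f'(-0.3682) = 48*-0.3682 + 25 = 7.3264
x_1 = -0.3682 - 0.1*7.3264 = -1.1008
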